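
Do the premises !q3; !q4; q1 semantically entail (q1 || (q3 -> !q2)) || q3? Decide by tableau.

Initial set: {!q3; !q4; q1; !((q1 || (q3 -> !q2)) || q3)}.
!((q1 || (q3 -> !q2)) || q3): α-rule — add !(q1 || (q3 -> !q2)), !q3.
!(q1 || (q3 -> !q2)): α-rule — add !q1, !(q3 -> !q2).
× closes — contains both q1 and !q1.
All 1 branch closes.
Every branch closed, so the premises entail the conclusion.

Yes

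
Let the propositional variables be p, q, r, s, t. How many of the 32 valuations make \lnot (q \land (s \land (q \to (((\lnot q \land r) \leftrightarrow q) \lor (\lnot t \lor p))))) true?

26

Initial set: {\lnot (q \land (s \land (q \to (((\lnot q \land r) \leftrightarrow q) \lor (\lnot t \lor p)))))}.
\lnot (q \land (s \land (q \to (((\lnot q \land r) \leftrightarrow q) \lor (\lnot t \lor p))))): β-rule — branch into \lnot q  //  \lnot (s \land (q \to (((\lnot q \land r) \leftrightarrow q) \lor (\lnot t \lor p)))).
  branch 1 (add \lnot q):
    ○ open, literals {q=false}.
  branch 2 (add \lnot (s \land (q \to (((\lnot q \land r) \leftrightarrow q) \lor (\lnot t \lor p))))):
    \lnot (s \land (q \to (((\lnot q \land r) \leftrightarrow q) \lor (\lnot t \lor p)))): β-rule — branch into \lnot s  //  \lnot (q \to (((\lnot q \land r) \leftrightarrow q) \lor (\lnot t \lor p))).
      branch 2.1 (add \lnot s):
        ○ open, literals {s=false}.
      branch 2.2 (add \lnot (q \to (((\lnot q \land r) \leftrightarrow q) \lor (\lnot t \lor p)))):
        \lnot (q \to (((\lnot q \land r) \leftrightarrow q) \lor (\lnot t \lor p))): α-rule — add q, \lnot (((\lnot q \land r) \leftrightarrow q) \lor (\lnot t \lor p)).
        \lnot (((\lnot q \land r) \leftrightarrow q) \lor (\lnot t \lor p)): α-rule — add \lnot ((\lnot q \land r) \leftrightarrow q), \lnot (\lnot t \lor p).
        \lnot (\lnot t \lor p): α-rule — add \lnot \lnot t, \lnot p.
        \lnot ((\lnot q \land r) \leftrightarrow q): β-rule — branch into (\lnot q \land r), \lnot q  //  \lnot (\lnot q \land r), q.
          branch 2.2.1 (add (\lnot q \land r), \lnot q):
            × closes — contains both q and \lnot q.
          branch 2.2.2 (add \lnot (\lnot q \land r), q):
            \lnot (\lnot q \land r): β-rule — branch into \lnot \lnot q  //  \lnot r.
              branch 2.2.2.1 (add \lnot \lnot q):
                ○ open, literals {p=false, q=true, t=true}.
              branch 2.2.2.2 (add \lnot r):
                ○ open, literals {p=false, q=true, r=false, t=true}.
1 branch closed, 4 open.
Each open branch fixes some atoms; the unmentioned ones are free. Counting distinct full assignments: branch {q=false} (p, r, s, t) contributes 16 new; branch {s=false} (p, q, r, t) contributes 8 new; branch {p=false, q=true, t=true} (r, s) contributes 2 new; branch {p=false, q=true, r=false, t=true} (s) contributes 0 new. Total: 26.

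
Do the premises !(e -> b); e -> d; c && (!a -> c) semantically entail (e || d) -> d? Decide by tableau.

Yes

Initial set: {!(e -> b); (e -> d); (c && (!a -> c)); !((e || d) -> d)}.
!(e -> b): α-rule — add e, !b.
(c && (!a -> c)): α-rule — add c, (!a -> c).
!((e || d) -> d): α-rule — add (e || d), !d.
(e -> d): β-rule — branch into !e  //  d.
  branch 1 (add !e):
    × closes — contains both e and !e.
  branch 2 (add d):
    × closes — contains both d and !d.
All 2 branches close.
Every branch closed, so the premises entail the conclusion.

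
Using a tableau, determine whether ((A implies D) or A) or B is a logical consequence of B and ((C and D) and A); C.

Yes

Initial set: {T (B and ((C and D) and A)); T C; F (((A implies D) or A) or B)}.
T (B and ((C and D) and A)): α-rule — add T B, T ((C and D) and A).
F (((A implies D) or A) or B): α-rule — add F ((A implies D) or A), F B.
× closes — contains both B and not B.
All 1 branch closes.
Every branch closed, so the premises entail the conclusion.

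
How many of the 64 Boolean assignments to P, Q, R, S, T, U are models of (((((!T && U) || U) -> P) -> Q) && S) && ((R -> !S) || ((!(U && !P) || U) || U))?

Initial set: {((((((!T && U) || U) -> P) -> Q) && S) && ((R -> !S) || ((!(U && !P) || U) || U)))}.
((((((!T && U) || U) -> P) -> Q) && S) && ((R -> !S) || ((!(U && !P) || U) || U))): α-rule — add (((((!T && U) || U) -> P) -> Q) && S), ((R -> !S) || ((!(U && !P) || U) || U)).
(((((!T && U) || U) -> P) -> Q) && S): α-rule — add ((((!T && U) || U) -> P) -> Q), S.
((R -> !S) || ((!(U && !P) || U) || U)): β-rule — branch into (R -> !S)  //  ((!(U && !P) || U) || U).
  branch 1 (add (R -> !S)):
    ((((!T && U) || U) -> P) -> Q): β-rule — branch into !(((!T && U) || U) -> P)  //  Q.
      branch 1.1 (add !(((!T && U) || U) -> P)):
        !(((!T && U) || U) -> P): α-rule — add ((!T && U) || U), !P.
        (R -> !S): β-rule — branch into !R  //  !S.
          branch 1.1.1 (add !R):
            ((!T && U) || U): β-rule — branch into (!T && U)  //  U.
              branch 1.1.1.1 (add (!T && U)):
                (!T && U): α-rule — add !T, U.
                ○ open, literals {P=0, R=0, S=1, T=0, U=1}.
              branch 1.1.1.2 (add U):
                ○ open, literals {P=0, R=0, S=1, U=1}.
          branch 1.1.2 (add !S):
            × closes — contains both S and !S.
      branch 1.2 (add Q):
        (R -> !S): β-rule — branch into !R  //  !S.
          branch 1.2.1 (add !R):
            ○ open, literals {Q=1, R=0, S=1}.
          branch 1.2.2 (add !S):
            × closes — contains both S and !S.
  branch 2 (add ((!(U && !P) || U) || U)):
    ((((!T && U) || U) -> P) -> Q): β-rule — branch into !(((!T && U) || U) -> P)  //  Q.
      branch 2.1 (add !(((!T && U) || U) -> P)):
        !(((!T && U) || U) -> P): α-rule — add ((!T && U) || U), !P.
        ((!(U && !P) || U) || U): β-rule — branch into (!(U && !P) || U)  //  U.
          branch 2.1.1 (add (!(U && !P) || U)):
            ((!T && U) || U): β-rule — branch into (!T && U)  //  U.
              branch 2.1.1.1 (add (!T && U)):
                (!T && U): α-rule — add !T, U.
                (!(U && !P) || U): β-rule — branch into !(U && !P)  //  U.
                  branch 2.1.1.1.1 (add !(U && !P)):
                    !(U && !P): β-rule — branch into !U  //  !!P.
                      branch 2.1.1.1.1.1 (add !U):
                        × closes — contains both U and !U.
                      branch 2.1.1.1.1.2 (add !!P):
                        × closes — contains both P and !P.
                  branch 2.1.1.1.2 (add U):
                    ○ open, literals {P=0, S=1, T=0, U=1}.
              branch 2.1.1.2 (add U):
                (!(U && !P) || U): β-rule — branch into !(U && !P)  //  U.
                  branch 2.1.1.2.1 (add !(U && !P)):
                    !(U && !P): β-rule — branch into !U  //  !!P.
                      branch 2.1.1.2.1.1 (add !U):
                        × closes — contains both U and !U.
                      branch 2.1.1.2.1.2 (add !!P):
                        × closes — contains both P and !P.
                  branch 2.1.1.2.2 (add U):
                    ○ open, literals {P=0, S=1, U=1}.
          branch 2.1.2 (add U):
            ((!T && U) || U): β-rule — branch into (!T && U)  //  U.
              branch 2.1.2.1 (add (!T && U)):
                (!T && U): α-rule — add !T, U.
                ○ open, literals {P=0, S=1, T=0, U=1}.
              branch 2.1.2.2 (add U):
                ○ open, literals {P=0, S=1, U=1}.
      branch 2.2 (add Q):
        ((!(U && !P) || U) || U): β-rule — branch into (!(U && !P) || U)  //  U.
          branch 2.2.1 (add (!(U && !P) || U)):
            (!(U && !P) || U): β-rule — branch into !(U && !P)  //  U.
              branch 2.2.1.1 (add !(U && !P)):
                !(U && !P): β-rule — branch into !U  //  !!P.
                  branch 2.2.1.1.1 (add !U):
                    ○ open, literals {Q=1, S=1, U=0}.
                  branch 2.2.1.1.2 (add !!P):
                    ○ open, literals {P=1, Q=1, S=1}.
              branch 2.2.1.2 (add U):
                ○ open, literals {Q=1, S=1, U=1}.
          branch 2.2.2 (add U):
            ○ open, literals {Q=1, S=1, U=1}.
6 branches closed, 11 open.
Each open branch fixes some atoms; the unmentioned ones are free. Counting distinct full assignments: branch {P=0, R=0, S=1, T=0, U=1} (Q) contributes 2 new; branch {P=0, R=0, S=1, U=1} (Q, T) contributes 2 new; branch {Q=1, R=0, S=1} (P, T, U) contributes 6 new; branch {P=0, S=1, T=0, U=1} (Q, R) contributes 2 new; branch {P=0, S=1, U=1} (Q, R, T) contributes 2 new; branch {P=0, S=1, T=0, U=1} (Q, R) contributes 0 new; branch {P=0, S=1, U=1} (Q, R, T) contributes 0 new; branch {Q=1, S=1, U=0} (P, R, T) contributes 4 new; branch {P=1, Q=1, S=1} (R, T, U) contributes 2 new; branch {Q=1, S=1, U=1} (P, R, T) contributes 0 new; branch {Q=1, S=1, U=1} (P, R, T) contributes 0 new. Total: 20.

20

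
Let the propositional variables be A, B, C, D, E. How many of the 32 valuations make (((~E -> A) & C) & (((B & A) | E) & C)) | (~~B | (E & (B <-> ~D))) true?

Initial set: {((((~E -> A) & C) & (((B & A) | E) & C)) | (~~B | (E & (B <-> ~D))))}.
((((~E -> A) & C) & (((B & A) | E) & C)) | (~~B | (E & (B <-> ~D)))): β-rule — branch into (((~E -> A) & C) & (((B & A) | E) & C))  //  (~~B | (E & (B <-> ~D))).
  branch 1 (add (((~E -> A) & C) & (((B & A) | E) & C))):
    (((~E -> A) & C) & (((B & A) | E) & C)): α-rule — add ((~E -> A) & C), (((B & A) | E) & C).
    ((~E -> A) & C): α-rule — add (~E -> A), C.
    (((B & A) | E) & C): α-rule — add ((B & A) | E), C.
    (~E -> A): β-rule — branch into ~~E  //  A.
      branch 1.1 (add ~~E):
        ((B & A) | E): β-rule — branch into (B & A)  //  E.
          branch 1.1.1 (add (B & A)):
            (B & A): α-rule — add B, A.
            ○ open, literals {A=T, B=T, C=T, E=T}.
          branch 1.1.2 (add E):
            ○ open, literals {C=T, E=T}.
      branch 1.2 (add A):
        ((B & A) | E): β-rule — branch into (B & A)  //  E.
          branch 1.2.1 (add (B & A)):
            (B & A): α-rule — add B, A.
            ○ open, literals {A=T, B=T, C=T}.
          branch 1.2.2 (add E):
            ○ open, literals {A=T, C=T, E=T}.
  branch 2 (add (~~B | (E & (B <-> ~D)))):
    (~~B | (E & (B <-> ~D))): β-rule — branch into ~~B  //  (E & (B <-> ~D)).
      branch 2.1 (add ~~B):
        ~~B: drop double negation, giving B.
        ○ open, literals {B=T}.
      branch 2.2 (add (E & (B <-> ~D))):
        (E & (B <-> ~D)): α-rule — add E, (B <-> ~D).
        (B <-> ~D): β-rule — branch into B, ~D  //  ~B, ~~D.
          branch 2.2.1 (add B, ~D):
            ○ open, literals {B=T, D=F, E=T}.
          branch 2.2.2 (add ~B, ~~D):
            ○ open, literals {B=F, D=T, E=T}.
0 branches closed, 7 open.
Each open branch fixes some atoms; the unmentioned ones are free. Counting distinct full assignments: branch {A=T, B=T, C=T, E=T} (D) contributes 2 new; branch {C=T, E=T} (A, B, D) contributes 6 new; branch {A=T, B=T, C=T} (D, E) contributes 2 new; branch {A=T, C=T, E=T} (B, D) contributes 0 new; branch {B=T} (A, C, D, E) contributes 10 new; branch {B=T, D=F, E=T} (A, C) contributes 0 new; branch {B=F, D=T, E=T} (A, C) contributes 2 new. Total: 22.

22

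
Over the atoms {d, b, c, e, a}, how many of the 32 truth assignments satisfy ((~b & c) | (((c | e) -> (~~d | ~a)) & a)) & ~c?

Initial set: {(((~b & c) | (((c | e) -> (~~d | ~a)) & a)) & ~c)}.
(((~b & c) | (((c | e) -> (~~d | ~a)) & a)) & ~c): α-rule — add ((~b & c) | (((c | e) -> (~~d | ~a)) & a)), ~c.
((~b & c) | (((c | e) -> (~~d | ~a)) & a)): β-rule — branch into (~b & c)  //  (((c | e) -> (~~d | ~a)) & a).
  branch 1 (add (~b & c)):
    (~b & c): α-rule — add ~b, c.
    × closes — contains both c and ~c.
  branch 2 (add (((c | e) -> (~~d | ~a)) & a)):
    (((c | e) -> (~~d | ~a)) & a): α-rule — add ((c | e) -> (~~d | ~a)), a.
    ((c | e) -> (~~d | ~a)): β-rule — branch into ~(c | e)  //  (~~d | ~a).
      branch 2.1 (add ~(c | e)):
        ~(c | e): α-rule — add ~c, ~e.
        ○ open, literals {a=T, c=F, e=F}.
      branch 2.2 (add (~~d | ~a)):
        (~~d | ~a): β-rule — branch into ~~d  //  ~a.
          branch 2.2.1 (add ~~d):
            ~~d: drop double negation, giving d.
            ○ open, literals {a=T, c=F, d=T}.
          branch 2.2.2 (add ~a):
            × closes — contains both a and ~a.
2 branches closed, 2 open.
Each open branch fixes some atoms; the unmentioned ones are free. Counting distinct full assignments: branch {a=T, c=F, e=F} (d, b) contributes 4 new; branch {a=T, c=F, d=T} (b, e) contributes 2 new. Total: 6.

6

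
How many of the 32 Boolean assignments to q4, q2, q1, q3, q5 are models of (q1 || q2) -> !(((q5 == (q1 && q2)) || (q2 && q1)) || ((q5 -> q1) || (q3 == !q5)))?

Initial set: {((q1 || q2) -> !(((q5 == (q1 && q2)) || (q2 && q1)) || ((q5 -> q1) || (q3 == !q5))))}.
((q1 || q2) -> !(((q5 == (q1 && q2)) || (q2 && q1)) || ((q5 -> q1) || (q3 == !q5)))): β-rule — branch into !(q1 || q2)  //  !(((q5 == (q1 && q2)) || (q2 && q1)) || ((q5 -> q1) || (q3 == !q5))).
  branch 1 (add !(q1 || q2)):
    !(q1 || q2): α-rule — add !q1, !q2.
    ○ open, literals {q1=F, q2=F}.
  branch 2 (add !(((q5 == (q1 && q2)) || (q2 && q1)) || ((q5 -> q1) || (q3 == !q5)))):
    !(((q5 == (q1 && q2)) || (q2 && q1)) || ((q5 -> q1) || (q3 == !q5))): α-rule — add !((q5 == (q1 && q2)) || (q2 && q1)), !((q5 -> q1) || (q3 == !q5)).
    !((q5 == (q1 && q2)) || (q2 && q1)): α-rule — add !(q5 == (q1 && q2)), !(q2 && q1).
    !((q5 -> q1) || (q3 == !q5)): α-rule — add !(q5 -> q1), !(q3 == !q5).
    !(q5 -> q1): α-rule — add q5, !q1.
    !(q5 == (q1 && q2)): β-rule — branch into q5, !(q1 && q2)  //  !q5, (q1 && q2).
      branch 2.1 (add q5, !(q1 && q2)):
        !(q2 && q1): β-rule — branch into !q2  //  !q1.
          branch 2.1.1 (add !q2):
            !(q3 == !q5): β-rule — branch into q3, !!q5  //  !q3, !q5.
              branch 2.1.1.1 (add q3, !!q5):
                !(q1 && q2): β-rule — branch into !q1  //  !q2.
                  branch 2.1.1.1.1 (add !q1):
                    ○ open, literals {q1=F, q2=F, q3=T, q5=T}.
                  branch 2.1.1.1.2 (add !q2):
                    ○ open, literals {q1=F, q2=F, q3=T, q5=T}.
              branch 2.1.1.2 (add !q3, !q5):
                × closes — contains both q5 and !q5.
          branch 2.1.2 (add !q1):
            !(q3 == !q5): β-rule — branch into q3, !!q5  //  !q3, !q5.
              branch 2.1.2.1 (add q3, !!q5):
                !(q1 && q2): β-rule — branch into !q1  //  !q2.
                  branch 2.1.2.1.1 (add !q1):
                    ○ open, literals {q1=F, q3=T, q5=T}.
                  branch 2.1.2.1.2 (add !q2):
                    ○ open, literals {q1=F, q2=F, q3=T, q5=T}.
              branch 2.1.2.2 (add !q3, !q5):
                × closes — contains both q5 and !q5.
      branch 2.2 (add !q5, (q1 && q2)):
        × closes — contains both q5 and !q5.
3 branches closed, 5 open.
Each open branch fixes some atoms; the unmentioned ones are free. Counting distinct full assignments: branch {q1=F, q2=F} (q4, q3, q5) contributes 8 new; branch {q1=F, q2=F, q3=T, q5=T} (q4) contributes 0 new; branch {q1=F, q2=F, q3=T, q5=T} (q4) contributes 0 new; branch {q1=F, q3=T, q5=T} (q4, q2) contributes 2 new; branch {q1=F, q2=F, q3=T, q5=T} (q4) contributes 0 new. Total: 10.

10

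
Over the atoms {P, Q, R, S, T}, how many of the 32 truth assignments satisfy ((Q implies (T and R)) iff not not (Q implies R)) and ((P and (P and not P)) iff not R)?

Initial set: {T (((Q implies (T and R)) iff not not (Q implies R)) and ((P and (P and not P)) iff not R))}.
T (((Q implies (T and R)) iff not not (Q implies R)) and ((P and (P and not P)) iff not R)): α-rule — add T ((Q implies (T and R)) iff not not (Q implies R)), T ((P and (P and not P)) iff not R).
T ((Q implies (T and R)) iff not not (Q implies R)): β-rule — branch into T (Q implies (T and R)), T not not (Q implies R)  //  F (Q implies (T and R)), F not not (Q implies R).
  branch 1 (add T (Q implies (T and R)), T not not (Q implies R)):
    T not not (Q implies R): drop double negation, giving T (Q implies R).
    T ((P and (P and not P)) iff not R): β-rule — branch into T (P and (P and not P)), T not R  //  F (P and (P and not P)), F not R.
      branch 1.1 (add T (P and (P and not P)), T not R):
        T (P and (P and not P)): α-rule — add T P, T (P and not P).
        T (P and not P): α-rule — add T P, T not P.
        × closes — contains both P and not P.
      branch 1.2 (add F (P and (P and not P)), F not R):
        T (Q implies (T and R)): β-rule — branch into F Q  //  T (T and R).
          branch 1.2.1 (add F Q):
            T (Q implies R): β-rule — branch into F Q  //  T R.
              branch 1.2.1.1 (add F Q):
                F (P and (P and not P)): β-rule — branch into F P  //  F (P and not P).
                  branch 1.2.1.1.1 (add F P):
                    ○ open, literals {P=F, Q=F, R=T}.
                  branch 1.2.1.1.2 (add F (P and not P)):
                    F (P and not P): β-rule — branch into F P  //  F not P.
                      branch 1.2.1.1.2.1 (add F P):
                        ○ open, literals {P=F, Q=F, R=T}.
                      branch 1.2.1.1.2.2 (add F not P):
                        ○ open, literals {P=T, Q=F, R=T}.
              branch 1.2.1.2 (add T R):
                F (P and (P and not P)): β-rule — branch into F P  //  F (P and not P).
                  branch 1.2.1.2.1 (add F P):
                    ○ open, literals {P=F, Q=F, R=T}.
                  branch 1.2.1.2.2 (add F (P and not P)):
                    F (P and not P): β-rule — branch into F P  //  F not P.
                      branch 1.2.1.2.2.1 (add F P):
                        ○ open, literals {P=F, Q=F, R=T}.
                      branch 1.2.1.2.2.2 (add F not P):
                        ○ open, literals {P=T, Q=F, R=T}.
          branch 1.2.2 (add T (T and R)):
            T (T and R): α-rule — add T T, T R.
            T (Q implies R): β-rule — branch into F Q  //  T R.
              branch 1.2.2.1 (add F Q):
                F (P and (P and not P)): β-rule — branch into F P  //  F (P and not P).
                  branch 1.2.2.1.1 (add F P):
                    ○ open, literals {P=F, Q=F, R=T, T=T}.
                  branch 1.2.2.1.2 (add F (P and not P)):
                    F (P and not P): β-rule — branch into F P  //  F not P.
                      branch 1.2.2.1.2.1 (add F P):
                        ○ open, literals {P=F, Q=F, R=T, T=T}.
                      branch 1.2.2.1.2.2 (add F not P):
                        ○ open, literals {P=T, Q=F, R=T, T=T}.
              branch 1.2.2.2 (add T R):
                F (P and (P and not P)): β-rule — branch into F P  //  F (P and not P).
                  branch 1.2.2.2.1 (add F P):
                    ○ open, literals {P=F, R=T, T=T}.
                  branch 1.2.2.2.2 (add F (P and not P)):
                    F (P and not P): β-rule — branch into F P  //  F not P.
                      branch 1.2.2.2.2.1 (add F P):
                        ○ open, literals {P=F, R=T, T=T}.
                      branch 1.2.2.2.2.2 (add F not P):
                        ○ open, literals {P=T, R=T, T=T}.
  branch 2 (add F (Q implies (T and R)), F not not (Q implies R)):
    F (Q implies (T and R)): α-rule — add T Q, F (T and R).
    F not not (Q implies R): drop double negation, giving F (Q implies R).
    F (Q implies R): α-rule — add T Q, F R.
    T ((P and (P and not P)) iff not R): β-rule — branch into T (P and (P and not P)), T not R  //  F (P and (P and not P)), F not R.
      branch 2.1 (add T (P and (P and not P)), T not R):
        T (P and (P and not P)): α-rule — add T P, T (P and not P).
        T (P and not P): α-rule — add T P, T not P.
        × closes — contains both P and not P.
      branch 2.2 (add F (P and (P and not P)), F not R):
        × closes — contains both R and not R.
3 branches closed, 12 open.
Each open branch fixes some atoms; the unmentioned ones are free. Counting distinct full assignments: branch {P=F, Q=F, R=T} (S, T) contributes 4 new; branch {P=F, Q=F, R=T} (S, T) contributes 0 new; branch {P=T, Q=F, R=T} (S, T) contributes 4 new; branch {P=F, Q=F, R=T} (S, T) contributes 0 new; branch {P=F, Q=F, R=T} (S, T) contributes 0 new; branch {P=T, Q=F, R=T} (S, T) contributes 0 new; branch {P=F, Q=F, R=T, T=T} (S) contributes 0 new; branch {P=F, Q=F, R=T, T=T} (S) contributes 0 new; branch {P=T, Q=F, R=T, T=T} (S) contributes 0 new; branch {P=F, R=T, T=T} (Q, S) contributes 2 new; branch {P=F, R=T, T=T} (Q, S) contributes 0 new; branch {P=T, R=T, T=T} (Q, S) contributes 2 new. Total: 12.

12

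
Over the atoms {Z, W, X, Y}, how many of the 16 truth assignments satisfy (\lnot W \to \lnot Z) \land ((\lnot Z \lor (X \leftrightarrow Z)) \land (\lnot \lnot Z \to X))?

10

Initial set: {T ((\lnot W \to \lnot Z) \land ((\lnot Z \lor (X \leftrightarrow Z)) \land (\lnot \lnot Z \to X)))}.
T ((\lnot W \to \lnot Z) \land ((\lnot Z \lor (X \leftrightarrow Z)) \land (\lnot \lnot Z \to X))): α-rule — add T (\lnot W \to \lnot Z), T ((\lnot Z \lor (X \leftrightarrow Z)) \land (\lnot \lnot Z \to X)).
T ((\lnot Z \lor (X \leftrightarrow Z)) \land (\lnot \lnot Z \to X)): α-rule — add T (\lnot Z \lor (X \leftrightarrow Z)), T (\lnot \lnot Z \to X).
T (\lnot W \to \lnot Z): β-rule — branch into F \lnot W  //  T \lnot Z.
  branch 1 (add F \lnot W):
    T (\lnot Z \lor (X \leftrightarrow Z)): β-rule — branch into T \lnot Z  //  T (X \leftrightarrow Z).
      branch 1.1 (add T \lnot Z):
        T (\lnot \lnot Z \to X): β-rule — branch into F \lnot \lnot Z  //  T X.
          branch 1.1.1 (add F \lnot \lnot Z):
            F \lnot \lnot Z: drop double negation, giving F Z.
            ○ open, literals {W=true, Z=false}.
          branch 1.1.2 (add T X):
            ○ open, literals {W=true, X=true, Z=false}.
      branch 1.2 (add T (X \leftrightarrow Z)):
        T (\lnot \lnot Z \to X): β-rule — branch into F \lnot \lnot Z  //  T X.
          branch 1.2.1 (add F \lnot \lnot Z):
            F \lnot \lnot Z: drop double negation, giving F Z.
            T (X \leftrightarrow Z): β-rule — branch into T X, T Z  //  F X, F Z.
              branch 1.2.1.1 (add T X, T Z):
                × closes — contains both Z and \lnot Z.
              branch 1.2.1.2 (add F X, F Z):
                ○ open, literals {W=true, X=false, Z=false}.
          branch 1.2.2 (add T X):
            T (X \leftrightarrow Z): β-rule — branch into T X, T Z  //  F X, F Z.
              branch 1.2.2.1 (add T X, T Z):
                ○ open, literals {W=true, X=true, Z=true}.
              branch 1.2.2.2 (add F X, F Z):
                × closes — contains both X and \lnot X.
  branch 2 (add T \lnot Z):
    T (\lnot Z \lor (X \leftrightarrow Z)): β-rule — branch into T \lnot Z  //  T (X \leftrightarrow Z).
      branch 2.1 (add T \lnot Z):
        T (\lnot \lnot Z \to X): β-rule — branch into F \lnot \lnot Z  //  T X.
          branch 2.1.1 (add F \lnot \lnot Z):
            F \lnot \lnot Z: drop double negation, giving F Z.
            ○ open, literals {Z=false}.
          branch 2.1.2 (add T X):
            ○ open, literals {X=true, Z=false}.
      branch 2.2 (add T (X \leftrightarrow Z)):
        T (\lnot \lnot Z \to X): β-rule — branch into F \lnot \lnot Z  //  T X.
          branch 2.2.1 (add F \lnot \lnot Z):
            F \lnot \lnot Z: drop double negation, giving F Z.
            T (X \leftrightarrow Z): β-rule — branch into T X, T Z  //  F X, F Z.
              branch 2.2.1.1 (add T X, T Z):
                × closes — contains both Z and \lnot Z.
              branch 2.2.1.2 (add F X, F Z):
                ○ open, literals {X=false, Z=false}.
          branch 2.2.2 (add T X):
            T (X \leftrightarrow Z): β-rule — branch into T X, T Z  //  F X, F Z.
              branch 2.2.2.1 (add T X, T Z):
                × closes — contains both Z and \lnot Z.
              branch 2.2.2.2 (add F X, F Z):
                × closes — contains both X and \lnot X.
5 branches closed, 7 open.
Each open branch fixes some atoms; the unmentioned ones are free. Counting distinct full assignments: branch {W=true, Z=false} (X, Y) contributes 4 new; branch {W=true, X=true, Z=false} (Y) contributes 0 new; branch {W=true, X=false, Z=false} (Y) contributes 0 new; branch {W=true, X=true, Z=true} (Y) contributes 2 new; branch {Z=false} (W, X, Y) contributes 4 new; branch {X=true, Z=false} (W, Y) contributes 0 new; branch {X=false, Z=false} (W, Y) contributes 0 new. Total: 10.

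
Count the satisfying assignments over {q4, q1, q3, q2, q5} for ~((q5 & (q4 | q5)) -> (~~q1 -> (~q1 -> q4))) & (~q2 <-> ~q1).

Initial set: {(~((q5 & (q4 | q5)) -> (~~q1 -> (~q1 -> q4))) & (~q2 <-> ~q1))}.
(~((q5 & (q4 | q5)) -> (~~q1 -> (~q1 -> q4))) & (~q2 <-> ~q1)): α-rule — add ~((q5 & (q4 | q5)) -> (~~q1 -> (~q1 -> q4))), (~q2 <-> ~q1).
~((q5 & (q4 | q5)) -> (~~q1 -> (~q1 -> q4))): α-rule — add (q5 & (q4 | q5)), ~(~~q1 -> (~q1 -> q4)).
(q5 & (q4 | q5)): α-rule — add q5, (q4 | q5).
~(~~q1 -> (~q1 -> q4)): α-rule — add ~~q1, ~(~q1 -> q4).
~~q1: drop double negation, giving q1.
~(~q1 -> q4): α-rule — add ~q1, ~q4.
× closes — contains both q1 and ~q1.
All 1 branch closes.
No open branches: the formula has 0 satisfying assignments.

0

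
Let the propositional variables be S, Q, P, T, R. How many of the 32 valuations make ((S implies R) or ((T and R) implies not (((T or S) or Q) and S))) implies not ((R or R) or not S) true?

Initial set: {(((S implies R) or ((T and R) implies not (((T or S) or Q) and S))) implies not ((R or R) or not S))}.
(((S implies R) or ((T and R) implies not (((T or S) or Q) and S))) implies not ((R or R) or not S)): β-rule — branch into not ((S implies R) or ((T and R) implies not (((T or S) or Q) and S)))  //  not ((R or R) or not S).
  branch 1 (add not ((S implies R) or ((T and R) implies not (((T or S) or Q) and S)))):
    not ((S implies R) or ((T and R) implies not (((T or S) or Q) and S))): α-rule — add not (S implies R), not ((T and R) implies not (((T or S) or Q) and S)).
    not (S implies R): α-rule — add S, not R.
    not ((T and R) implies not (((T or S) or Q) and S)): α-rule — add (T and R), not not (((T or S) or Q) and S).
    (T and R): α-rule — add T, R.
    × closes — contains both R and not R.
  branch 2 (add not ((R or R) or not S)):
    not ((R or R) or not S): α-rule — add not (R or R), not not S.
    not (R or R): α-rule — add not R, not R.
    ○ open, literals {R=0, S=1}.
1 branch closed, 1 open.
Each open branch fixes some atoms; the unmentioned ones are free. Counting distinct full assignments: branch {R=0, S=1} (Q, P, T) contributes 8 new. Total: 8.

8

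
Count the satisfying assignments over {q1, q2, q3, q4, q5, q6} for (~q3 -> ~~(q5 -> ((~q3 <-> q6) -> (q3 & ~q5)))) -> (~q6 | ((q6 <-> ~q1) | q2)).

Initial set: {((~q3 -> ~~(q5 -> ((~q3 <-> q6) -> (q3 & ~q5)))) -> (~q6 | ((q6 <-> ~q1) | q2)))}.
((~q3 -> ~~(q5 -> ((~q3 <-> q6) -> (q3 & ~q5)))) -> (~q6 | ((q6 <-> ~q1) | q2))): β-rule — branch into ~(~q3 -> ~~(q5 -> ((~q3 <-> q6) -> (q3 & ~q5))))  //  (~q6 | ((q6 <-> ~q1) | q2)).
  branch 1 (add ~(~q3 -> ~~(q5 -> ((~q3 <-> q6) -> (q3 & ~q5))))):
    ~(~q3 -> ~~(q5 -> ((~q3 <-> q6) -> (q3 & ~q5)))): α-rule — add ~q3, ~~~(q5 -> ((~q3 <-> q6) -> (q3 & ~q5))).
    ~~~(q5 -> ((~q3 <-> q6) -> (q3 & ~q5))): drop double negation, giving ~(q5 -> ((~q3 <-> q6) -> (q3 & ~q5))).
    ~(q5 -> ((~q3 <-> q6) -> (q3 & ~q5))): α-rule — add q5, ~((~q3 <-> q6) -> (q3 & ~q5)).
    ~((~q3 <-> q6) -> (q3 & ~q5)): α-rule — add (~q3 <-> q6), ~(q3 & ~q5).
    (~q3 <-> q6): β-rule — branch into ~q3, q6  //  ~~q3, ~q6.
      branch 1.1 (add ~q3, q6):
        ~(q3 & ~q5): β-rule — branch into ~q3  //  ~~q5.
          branch 1.1.1 (add ~q3):
            ○ open, literals {q3=F, q5=T, q6=T}.
          branch 1.1.2 (add ~~q5):
            ○ open, literals {q3=F, q5=T, q6=T}.
      branch 1.2 (add ~~q3, ~q6):
        × closes — contains both q3 and ~q3.
  branch 2 (add (~q6 | ((q6 <-> ~q1) | q2))):
    (~q6 | ((q6 <-> ~q1) | q2)): β-rule — branch into ~q6  //  ((q6 <-> ~q1) | q2).
      branch 2.1 (add ~q6):
        ○ open, literals {q6=F}.
      branch 2.2 (add ((q6 <-> ~q1) | q2)):
        ((q6 <-> ~q1) | q2): β-rule — branch into (q6 <-> ~q1)  //  q2.
          branch 2.2.1 (add (q6 <-> ~q1)):
            (q6 <-> ~q1): β-rule — branch into q6, ~q1  //  ~q6, ~~q1.
              branch 2.2.1.1 (add q6, ~q1):
                ○ open, literals {q1=F, q6=T}.
              branch 2.2.1.2 (add ~q6, ~~q1):
                ○ open, literals {q1=T, q6=F}.
          branch 2.2.2 (add q2):
            ○ open, literals {q2=T}.
1 branch closed, 6 open.
Each open branch fixes some atoms; the unmentioned ones are free. Counting distinct full assignments: branch {q3=F, q5=T, q6=T} (q1, q2, q4) contributes 8 new; branch {q3=F, q5=T, q6=T} (q1, q2, q4) contributes 0 new; branch {q6=F} (q1, q2, q3, q4, q5) contributes 32 new; branch {q1=F, q6=T} (q2, q3, q4, q5) contributes 12 new; branch {q1=T, q6=F} (q2, q3, q4, q5) contributes 0 new; branch {q2=T} (q1, q3, q4, q5, q6) contributes 6 new. Total: 58.

58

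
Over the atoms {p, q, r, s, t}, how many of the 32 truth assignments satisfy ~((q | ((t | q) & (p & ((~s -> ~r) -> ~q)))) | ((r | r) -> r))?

0

Initial set: {~((q | ((t | q) & (p & ((~s -> ~r) -> ~q)))) | ((r | r) -> r))}.
~((q | ((t | q) & (p & ((~s -> ~r) -> ~q)))) | ((r | r) -> r)): α-rule — add ~(q | ((t | q) & (p & ((~s -> ~r) -> ~q)))), ~((r | r) -> r).
~(q | ((t | q) & (p & ((~s -> ~r) -> ~q)))): α-rule — add ~q, ~((t | q) & (p & ((~s -> ~r) -> ~q))).
~((r | r) -> r): α-rule — add (r | r), ~r.
~((t | q) & (p & ((~s -> ~r) -> ~q))): β-rule — branch into ~(t | q)  //  ~(p & ((~s -> ~r) -> ~q)).
  branch 1 (add ~(t | q)):
    ~(t | q): α-rule — add ~t, ~q.
    (r | r): β-rule — branch into r  //  r.
      branch 1.1 (add r):
        × closes — contains both r and ~r.
      branch 1.2 (add r):
        × closes — contains both r and ~r.
  branch 2 (add ~(p & ((~s -> ~r) -> ~q))):
    (r | r): β-rule — branch into r  //  r.
      branch 2.1 (add r):
        × closes — contains both r and ~r.
      branch 2.2 (add r):
        × closes — contains both r and ~r.
All 4 branches close.
No open branches: the formula has 0 satisfying assignments.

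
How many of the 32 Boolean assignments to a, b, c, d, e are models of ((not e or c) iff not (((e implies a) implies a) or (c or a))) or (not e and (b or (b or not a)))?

20

Initial set: {(((not e or c) iff not (((e implies a) implies a) or (c or a))) or (not e and (b or (b or not a))))}.
(((not e or c) iff not (((e implies a) implies a) or (c or a))) or (not e and (b or (b or not a)))): β-rule — branch into ((not e or c) iff not (((e implies a) implies a) or (c or a)))  //  (not e and (b or (b or not a))).
  branch 1 (add ((not e or c) iff not (((e implies a) implies a) or (c or a)))):
    ((not e or c) iff not (((e implies a) implies a) or (c or a))): β-rule — branch into (not e or c), not (((e implies a) implies a) or (c or a))  //  not (not e or c), not not (((e implies a) implies a) or (c or a)).
      branch 1.1 (add (not e or c), not (((e implies a) implies a) or (c or a))):
        not (((e implies a) implies a) or (c or a)): α-rule — add not ((e implies a) implies a), not (c or a).
        not ((e implies a) implies a): α-rule — add (e implies a), not a.
        not (c or a): α-rule — add not c, not a.
        (not e or c): β-rule — branch into not e  //  c.
          branch 1.1.1 (add not e):
            (e implies a): β-rule — branch into not e  //  a.
              branch 1.1.1.1 (add not e):
                ○ open, literals {a=false, c=false, e=false}.
              branch 1.1.1.2 (add a):
                × closes — contains both a and not a.
          branch 1.1.2 (add c):
            × closes — contains both c and not c.
      branch 1.2 (add not (not e or c), not not (((e implies a) implies a) or (c or a))):
        not (not e or c): α-rule — add not not e, not c.
        not not (((e implies a) implies a) or (c or a)): β-rule — branch into ((e implies a) implies a)  //  (c or a).
          branch 1.2.1 (add ((e implies a) implies a)):
            ((e implies a) implies a): β-rule — branch into not (e implies a)  //  a.
              branch 1.2.1.1 (add not (e implies a)):
                not (e implies a): α-rule — add e, not a.
                ○ open, literals {a=false, c=false, e=true}.
              branch 1.2.1.2 (add a):
                ○ open, literals {a=true, c=false, e=true}.
          branch 1.2.2 (add (c or a)):
            (c or a): β-rule — branch into c  //  a.
              branch 1.2.2.1 (add c):
                × closes — contains both c and not c.
              branch 1.2.2.2 (add a):
                ○ open, literals {a=true, c=false, e=true}.
  branch 2 (add (not e and (b or (b or not a)))):
    (not e and (b or (b or not a))): α-rule — add not e, (b or (b or not a)).
    (b or (b or not a)): β-rule — branch into b  //  (b or not a).
      branch 2.1 (add b):
        ○ open, literals {b=true, e=false}.
      branch 2.2 (add (b or not a)):
        (b or not a): β-rule — branch into b  //  not a.
          branch 2.2.1 (add b):
            ○ open, literals {b=true, e=false}.
          branch 2.2.2 (add not a):
            ○ open, literals {a=false, e=false}.
3 branches closed, 7 open.
Each open branch fixes some atoms; the unmentioned ones are free. Counting distinct full assignments: branch {a=false, c=false, e=false} (b, d) contributes 4 new; branch {a=false, c=false, e=true} (b, d) contributes 4 new; branch {a=true, c=false, e=true} (b, d) contributes 4 new; branch {a=true, c=false, e=true} (b, d) contributes 0 new; branch {b=true, e=false} (a, c, d) contributes 6 new; branch {b=true, e=false} (a, c, d) contributes 0 new; branch {a=false, e=false} (b, c, d) contributes 2 new. Total: 20.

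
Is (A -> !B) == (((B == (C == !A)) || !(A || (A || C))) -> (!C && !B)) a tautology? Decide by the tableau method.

Assume the negation and expand:
Initial set: {F ((A -> !B) == (((B == (C == !A)) || !(A || (A || C))) -> (!C && !B)))}.
F ((A -> !B) == (((B == (C == !A)) || !(A || (A || C))) -> (!C && !B))): β-rule — branch into T (A -> !B), F (((B == (C == !A)) || !(A || (A || C))) -> (!C && !B))  //  F (A -> !B), T (((B == (C == !A)) || !(A || (A || C))) -> (!C && !B)).
  branch 1 (add T (A -> !B), F (((B == (C == !A)) || !(A || (A || C))) -> (!C && !B))):
    F (((B == (C == !A)) || !(A || (A || C))) -> (!C && !B)): α-rule — add T ((B == (C == !A)) || !(A || (A || C))), F (!C && !B).
    T (A -> !B): β-rule — branch into F A  //  T !B.
      branch 1.1 (add F A):
        T ((B == (C == !A)) || !(A || (A || C))): β-rule — branch into T (B == (C == !A))  //  T !(A || (A || C)).
          branch 1.1.1 (add T (B == (C == !A))):
            F (!C && !B): β-rule — branch into F !C  //  F !B.
              branch 1.1.1.1 (add F !C):
                T (B == (C == !A)): β-rule — branch into T B, T (C == !A)  //  F B, F (C == !A).
                  branch 1.1.1.1.1 (add T B, T (C == !A)):
                    T (C == !A): β-rule — branch into T C, T !A  //  F C, F !A.
                      branch 1.1.1.1.1.1 (add T C, T !A):
                        ○ open, literals {A=false, B=true, C=true}.
                      branch 1.1.1.1.1.2 (add F C, F !A):
                        × closes — contains both C and !C.
                  branch 1.1.1.1.2 (add F B, F (C == !A)):
                    F (C == !A): β-rule — branch into T C, F !A  //  F C, T !A.
                      branch 1.1.1.1.2.1 (add T C, F !A):
                        × closes — contains both A and !A.
                      branch 1.1.1.1.2.2 (add F C, T !A):
                        × closes — contains both C and !C.
              branch 1.1.1.2 (add F !B):
                T (B == (C == !A)): β-rule — branch into T B, T (C == !A)  //  F B, F (C == !A).
                  branch 1.1.1.2.1 (add T B, T (C == !A)):
                    T (C == !A): β-rule — branch into T C, T !A  //  F C, F !A.
                      branch 1.1.1.2.1.1 (add T C, T !A):
                        ○ open, literals {A=false, B=true, C=true}.
                      branch 1.1.1.2.1.2 (add F C, F !A):
                        × closes — contains both A and !A.
                  branch 1.1.1.2.2 (add F B, F (C == !A)):
                    × closes — contains both B and !B.
          branch 1.1.2 (add T !(A || (A || C))):
            T !(A || (A || C)): α-rule — add F A, F (A || C).
            F (A || C): α-rule — add F A, F C.
            F (!C && !B): β-rule — branch into F !C  //  F !B.
              branch 1.1.2.1 (add F !C):
                × closes — contains both C and !C.
              branch 1.1.2.2 (add F !B):
                ○ open, literals {A=false, B=true, C=false}.
      branch 1.2 (add T !B):
        T ((B == (C == !A)) || !(A || (A || C))): β-rule — branch into T (B == (C == !A))  //  T !(A || (A || C)).
          branch 1.2.1 (add T (B == (C == !A))):
            F (!C && !B): β-rule — branch into F !C  //  F !B.
              branch 1.2.1.1 (add F !C):
                T (B == (C == !A)): β-rule — branch into T B, T (C == !A)  //  F B, F (C == !A).
                  branch 1.2.1.1.1 (add T B, T (C == !A)):
                    × closes — contains both B and !B.
                  branch 1.2.1.1.2 (add F B, F (C == !A)):
                    F (C == !A): β-rule — branch into T C, F !A  //  F C, T !A.
                      branch 1.2.1.1.2.1 (add T C, F !A):
                        ○ open, literals {A=true, B=false, C=true}.
                      branch 1.2.1.1.2.2 (add F C, T !A):
                        × closes — contains both C and !C.
              branch 1.2.1.2 (add F !B):
                × closes — contains both B and !B.
          branch 1.2.2 (add T !(A || (A || C))):
            T !(A || (A || C)): α-rule — add F A, F (A || C).
            F (A || C): α-rule — add F A, F C.
            F (!C && !B): β-rule — branch into F !C  //  F !B.
              branch 1.2.2.1 (add F !C):
                × closes — contains both C and !C.
              branch 1.2.2.2 (add F !B):
                × closes — contains both B and !B.
  branch 2 (add F (A -> !B), T (((B == (C == !A)) || !(A || (A || C))) -> (!C && !B))):
    F (A -> !B): α-rule — add T A, F !B.
    T (((B == (C == !A)) || !(A || (A || C))) -> (!C && !B)): β-rule — branch into F ((B == (C == !A)) || !(A || (A || C)))  //  T (!C && !B).
      branch 2.1 (add F ((B == (C == !A)) || !(A || (A || C)))):
        F ((B == (C == !A)) || !(A || (A || C))): α-rule — add F (B == (C == !A)), F !(A || (A || C)).
        F (B == (C == !A)): β-rule — branch into T B, F (C == !A)  //  F B, T (C == !A).
          branch 2.1.1 (add T B, F (C == !A)):
            F !(A || (A || C)): β-rule — branch into T A  //  T (A || C).
              branch 2.1.1.1 (add T A):
                F (C == !A): β-rule — branch into T C, F !A  //  F C, T !A.
                  branch 2.1.1.1.1 (add T C, F !A):
                    ○ open, literals {A=true, B=true, C=true}.
                  branch 2.1.1.1.2 (add F C, T !A):
                    × closes — contains both A and !A.
              branch 2.1.1.2 (add T (A || C)):
                F (C == !A): β-rule — branch into T C, F !A  //  F C, T !A.
                  branch 2.1.1.2.1 (add T C, F !A):
                    T (A || C): β-rule — branch into T A  //  T C.
                      branch 2.1.1.2.1.1 (add T A):
                        ○ open, literals {A=true, B=true, C=true}.
                      branch 2.1.1.2.1.2 (add T C):
                        ○ open, literals {A=true, B=true, C=true}.
                  branch 2.1.1.2.2 (add F C, T !A):
                    × closes — contains both A and !A.
          branch 2.1.2 (add F B, T (C == !A)):
            × closes — contains both B and !B.
      branch 2.2 (add T (!C && !B)):
        T (!C && !B): α-rule — add T !C, T !B.
        × closes — contains both B and !B.
15 branches closed, 7 open.
An open branch gives a countermodel: A=false, B=true, C=true (unmentioned atoms arbitrary); under it the original formula is false.

Not valid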